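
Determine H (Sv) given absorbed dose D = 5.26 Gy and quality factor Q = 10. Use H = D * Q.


H = D * Q
H = 5.26 * 10
H = 52.600 Sv

52.600


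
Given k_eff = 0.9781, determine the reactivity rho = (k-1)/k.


rho = (k_eff - 1) / k_eff
rho = (0.9781 - 1) / 0.9781
rho = -0.022390

-0.022390


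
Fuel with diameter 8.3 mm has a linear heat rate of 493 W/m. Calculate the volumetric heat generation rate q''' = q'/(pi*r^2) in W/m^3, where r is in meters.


r = D / 2 / 1000 = 8.3 / 2 / 1000 = 0.00415 m
q''' = q' / (pi * r^2)
q''' = 493 / (pi * 0.00415^2)
q''' = 9.1117e+06 W/m^3

9.1117e+06


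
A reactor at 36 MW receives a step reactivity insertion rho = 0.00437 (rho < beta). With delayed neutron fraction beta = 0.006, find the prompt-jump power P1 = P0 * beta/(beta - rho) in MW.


P1/P0 = beta / (beta - rho)
P1/P0 = 0.006 / (0.006 - 0.00437) = 3.680982
P1 = 36 * 3.680982 = 132.52 MW

132.52


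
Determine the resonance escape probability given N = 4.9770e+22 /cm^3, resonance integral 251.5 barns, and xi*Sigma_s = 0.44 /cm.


p = exp(-N * I * 1e-24 / (xi*Sigma_s))
p = exp(-4.9770e+22 * 251.5 * 1e-24 / 0.44)
p = 4.4173e-13

4.4173e-13


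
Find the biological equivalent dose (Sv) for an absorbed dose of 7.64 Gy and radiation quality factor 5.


H = D * Q
H = 7.64 * 5
H = 38.200 Sv

38.200


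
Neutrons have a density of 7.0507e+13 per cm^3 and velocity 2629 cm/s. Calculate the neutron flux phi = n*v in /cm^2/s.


phi = n * v
phi = 7.0507e+13 * 2629
phi = 1.8536e+17 /cm^2/s

1.8536e+17


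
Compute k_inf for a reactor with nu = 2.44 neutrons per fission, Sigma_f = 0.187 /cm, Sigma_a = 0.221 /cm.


k_inf = nu * Sigma_f / Sigma_a
k_inf = 2.44 * 0.187 / 0.221
k_inf = 2.0646

2.0646


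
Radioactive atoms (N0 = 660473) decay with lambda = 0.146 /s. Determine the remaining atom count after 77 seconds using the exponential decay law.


N = N0 * exp(-lambda * t)
N = 660473 * exp(-0.146 * 77)
N = 8.6600

8.6600


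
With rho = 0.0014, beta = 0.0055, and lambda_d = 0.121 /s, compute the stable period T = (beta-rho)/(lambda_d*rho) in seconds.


T = (beta - rho) / (lambda_d * rho)
T = (0.0055 - 0.0014) / (0.121 * 0.0014)
T = 24.203 s

24.203


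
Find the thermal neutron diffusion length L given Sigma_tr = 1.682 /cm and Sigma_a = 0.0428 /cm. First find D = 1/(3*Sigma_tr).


D = 1 / (3 * Sigma_tr) = 1 / (3 * 1.682) = 0.1981768 cm
L = sqrt(D / Sigma_a)
L = sqrt(0.1981768 / 0.0428)
L = 2.1518 cm

2.1518


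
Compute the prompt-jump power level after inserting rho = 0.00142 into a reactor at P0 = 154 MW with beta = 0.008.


P1/P0 = beta / (beta - rho)
P1/P0 = 0.008 / (0.008 - 0.00142) = 1.215805
P1 = 154 * 1.215805 = 187.23 MW

187.23


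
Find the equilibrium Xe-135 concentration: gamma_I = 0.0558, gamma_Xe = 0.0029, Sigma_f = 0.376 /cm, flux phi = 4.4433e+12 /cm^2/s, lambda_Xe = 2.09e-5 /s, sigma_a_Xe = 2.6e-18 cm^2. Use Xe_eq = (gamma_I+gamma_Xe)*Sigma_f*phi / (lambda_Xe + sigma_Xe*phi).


Xe_eq = (gamma_I + gamma_Xe) * Sigma_f * phi / (lambda_Xe + sigma_Xe * phi)
Numerator = (0.0558 + 0.0029) * 0.376 * 4.4433e+12 = 9.806896e+10
Denominator = 2.09e-5 + 2.6e-18 * 4.4433e+12 = 3.245258e-05
Xe_eq = 9.806896e+10 / 3.245258e-05 = 3.0219e+15 /cm^3

3.0219e+15


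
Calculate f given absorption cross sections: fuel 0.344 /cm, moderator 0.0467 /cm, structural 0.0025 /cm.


f = Sigma_a_fuel / (Sigma_a_fuel + Sigma_a_mod + Sigma_a_other)
f = 0.344 / (0.344 + 0.0467 + 0.0025)
f = 0.87487

0.87487


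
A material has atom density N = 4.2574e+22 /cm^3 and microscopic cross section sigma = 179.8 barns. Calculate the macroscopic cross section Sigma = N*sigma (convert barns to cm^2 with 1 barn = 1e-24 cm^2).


Sigma = N * sigma_barns * 1e-24
Sigma = 4.2574e+22 * 179.8 * 1e-24
Sigma = 7.6548 /cm

7.6548


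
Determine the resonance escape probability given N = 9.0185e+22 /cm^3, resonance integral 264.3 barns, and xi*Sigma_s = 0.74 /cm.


p = exp(-N * I * 1e-24 / (xi*Sigma_s))
p = exp(-9.0185e+22 * 264.3 * 1e-24 / 0.74)
p = 1.0259e-14

1.0259e-14


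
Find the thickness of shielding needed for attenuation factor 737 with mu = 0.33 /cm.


x = ln(factor) / mu
x = ln(737) / 0.33
x = 20.008 cm

20.008


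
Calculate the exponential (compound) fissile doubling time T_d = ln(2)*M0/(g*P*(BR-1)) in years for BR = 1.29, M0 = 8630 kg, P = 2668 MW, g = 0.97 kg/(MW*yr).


Breeding gain G = BR - 1 = 1.29 - 1 = 0.29
Fissile production rate = g * P * G = 0.97 * 2668 * 0.29 = 750.5084 kg/yr
T_d = ln(2) * M0 / (g * P * G)
T_d = ln(2) * 8630 / 750.5084 = 7.9704 yr

7.9704


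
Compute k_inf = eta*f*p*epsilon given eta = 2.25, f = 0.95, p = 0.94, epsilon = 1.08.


k_inf = eta * f * p * epsilon
k_inf = 2.25 * 0.95 * 0.94 * 1.08
k_inf = 2.1700

2.1700


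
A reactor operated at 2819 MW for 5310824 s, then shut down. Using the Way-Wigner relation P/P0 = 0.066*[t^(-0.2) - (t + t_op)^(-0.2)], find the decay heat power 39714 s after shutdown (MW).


P/P0 = 0.066 * [t^(-0.2) - (t + t_op)^(-0.2)]
P/P0 = 0.066 * [39714^(-0.2) - (39714 + 5310824)^(-0.2)]
P/P0 = 0.066 * [0.1202849 - 0.04511495] = 0.004961217
P = 2819 * 0.004961217 = 13.986 MW

13.986


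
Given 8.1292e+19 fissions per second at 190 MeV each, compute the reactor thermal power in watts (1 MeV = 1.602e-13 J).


P = fission_rate * E_MeV * 1.602e-13
P = 8.1292e+19 * 190 * 1.602e-13
P = 2.4744e+09 W

2.4744e+09


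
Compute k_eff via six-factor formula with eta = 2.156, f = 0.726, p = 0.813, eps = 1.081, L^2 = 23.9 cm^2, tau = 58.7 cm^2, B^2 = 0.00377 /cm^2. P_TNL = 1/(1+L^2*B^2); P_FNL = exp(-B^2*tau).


k_inf = eta*f*p*eps = 2.156*0.726*0.813*1.081 = 1.375630
P_TNL = 1/(1 + L^2*B^2) = 1/(1 + 23.9*0.00377) = 0.9173445
P_FNL = exp(-B^2*tau) = exp(-0.00377*58.7) = 0.8014770
k_eff = k_inf * P_TNL * P_FNL = 1.375630 * 0.9173445 * 0.8014770
k_eff = 1.0114

1.0114


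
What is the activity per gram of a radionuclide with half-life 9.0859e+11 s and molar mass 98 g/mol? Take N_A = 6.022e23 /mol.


lambda = ln(2) / t_half = ln(2) / 9.0859e+11 = 7.628822e-13 /s
SA = lambda * N_A / M
SA = 7.628822e-13 * 6.022e23 / 98
SA = 4.6878e+09 Bq/g

4.6878e+09


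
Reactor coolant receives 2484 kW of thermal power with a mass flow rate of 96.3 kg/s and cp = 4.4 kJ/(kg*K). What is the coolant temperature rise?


dT = Q / (m_dot * cp)
dT = 2484 / (96.3 * 4.4)
dT = 5.8624 C

5.8624


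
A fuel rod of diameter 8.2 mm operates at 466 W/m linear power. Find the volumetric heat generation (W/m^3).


r = D / 2 / 1000 = 8.2 / 2 / 1000 = 0.0041 m
q''' = q' / (pi * r^2)
q''' = 466 / (pi * 0.0041^2)
q''' = 8.8241e+06 W/m^3

8.8241e+06


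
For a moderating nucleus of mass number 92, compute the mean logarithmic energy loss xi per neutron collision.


xi = 1 + (A-1)^2/(2A) * ln((A-1)/(A+1))
xi = 1 + (92-1)^2/(2*92) * ln((92-1)/(92 +1))
xi = 0.021582

0.021582


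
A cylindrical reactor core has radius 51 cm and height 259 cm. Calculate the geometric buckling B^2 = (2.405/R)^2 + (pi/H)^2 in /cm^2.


B^2 = (2.405/R)^2 + (pi/H)^2
B^2 = (2.405/51)^2 + (pi/259)^2
B^2 = 0.0023709 /cm^2

0.0023709


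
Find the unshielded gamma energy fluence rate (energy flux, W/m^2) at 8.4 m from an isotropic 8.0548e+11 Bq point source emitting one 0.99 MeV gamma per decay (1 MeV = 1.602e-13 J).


psi = A * E * 1.602e-13 / (4*pi*r^2)
psi = 8.0548e+11 * 0.99 * 1.602e-13 / (4*pi*8.4^2)
psi = 1.4407e-04 W/m^2

1.4407e-04


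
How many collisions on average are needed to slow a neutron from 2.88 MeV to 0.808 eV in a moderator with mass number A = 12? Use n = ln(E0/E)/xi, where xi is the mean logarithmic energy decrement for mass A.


xi = 1 + (A-1)^2/(2A)*ln((A-1)/(A+1)) = 0.1577690 (for A = 12)
n = ln(E0/E) / xi
n = ln(2.88e6 / 0.808) / 0.1577690
n = ln(3.564356e+06) / 0.1577690 = 95.624

95.624


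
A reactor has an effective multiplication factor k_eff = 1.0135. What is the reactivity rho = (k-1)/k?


rho = (k_eff - 1) / k_eff
rho = (1.0135 - 1) / 1.0135
rho = 0.013320

0.013320


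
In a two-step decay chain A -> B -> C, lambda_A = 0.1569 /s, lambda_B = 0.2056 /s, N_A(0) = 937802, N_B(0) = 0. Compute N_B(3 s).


N_B(t) = lambda_A * N_A0 / (lambda_B - lambda_A) * [exp(-lambda_A*t) - exp(-lambda_B*t)]
exp(-0.1569*3) = 0.6245649; exp(-0.2056*3) = 0.5396686
N_B = 0.1569 * 937802 / (0.2056 - 0.1569) * (0.6245649 - 0.5396686)
N_B = 256504

256504


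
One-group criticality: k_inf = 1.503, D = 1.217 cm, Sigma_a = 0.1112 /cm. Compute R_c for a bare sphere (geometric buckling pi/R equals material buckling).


L^2 = D / Sigma_a = 1.217 / 0.1112 = 10.94424 cm^2
B_m^2 = (k_inf - 1) / L^2 = (1.503 - 1) / 10.94424 = 0.04596025 /cm^2
For a bare sphere: B_g = pi/R, so R_c = pi / sqrt(B_m^2)
R_c = pi / sqrt(0.04596025) = 14.654 cm

14.654


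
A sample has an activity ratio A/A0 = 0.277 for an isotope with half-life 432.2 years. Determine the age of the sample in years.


lambda = ln(2) / t_half = ln(2) / 432.2 = 0.001603765 /yr
t = -ln(A/A0) / lambda
t = -ln(0.277) / 0.001603765
t = 800.45 yr

800.45


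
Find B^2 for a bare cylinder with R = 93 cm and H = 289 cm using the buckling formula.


B^2 = (2.405/R)^2 + (pi/H)^2
B^2 = (2.405/93)^2 + (pi/289)^2
B^2 = 7.8692e-04 /cm^2

7.8692e-04


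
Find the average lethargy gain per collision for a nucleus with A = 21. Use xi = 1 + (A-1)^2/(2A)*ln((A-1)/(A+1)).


xi = 1 + (A-1)^2/(2A) * ln((A-1)/(A+1))
xi = 1 + (21-1)^2/(2*21) * ln((21-1)/(21 +1))
xi = 0.092284

0.092284


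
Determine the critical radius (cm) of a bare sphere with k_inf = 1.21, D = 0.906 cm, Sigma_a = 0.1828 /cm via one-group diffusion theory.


L^2 = D / Sigma_a = 0.906 / 0.1828 = 4.956236 cm^2
B_m^2 = (k_inf - 1) / L^2 = (1.21 - 1) / 4.956236 = 0.04237086 /cm^2
For a bare sphere: B_g = pi/R, so R_c = pi / sqrt(B_m^2)
R_c = pi / sqrt(0.04237086) = 15.262 cm

15.262


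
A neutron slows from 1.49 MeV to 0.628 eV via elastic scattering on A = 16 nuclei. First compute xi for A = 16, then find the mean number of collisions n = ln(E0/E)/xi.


xi = 1 + (A-1)^2/(2A)*ln((A-1)/(A+1)) = 0.1199467 (for A = 16)
n = ln(E0/E) / xi
n = ln(1.49e6 / 0.628) / 0.1199467
n = ln(2.372611e+06) / 0.1199467 = 122.38

122.38


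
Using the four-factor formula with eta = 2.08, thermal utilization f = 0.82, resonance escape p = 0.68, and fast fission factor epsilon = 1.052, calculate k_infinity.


k_inf = eta * f * p * epsilon
k_inf = 2.08 * 0.82 * 0.68 * 1.052
k_inf = 1.2201

1.2201


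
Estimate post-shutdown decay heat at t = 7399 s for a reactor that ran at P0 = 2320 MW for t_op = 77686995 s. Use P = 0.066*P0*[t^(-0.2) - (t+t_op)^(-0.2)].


P/P0 = 0.066 * [t^(-0.2) - (t + t_op)^(-0.2)]
P/P0 = 0.066 * [7399^(-0.2) - (7399 + 77686995)^(-0.2)]
P/P0 = 0.066 * [0.1683315 - 0.02641935] = 0.009366202
P = 2320 * 0.009366202 = 21.730 MW

21.730


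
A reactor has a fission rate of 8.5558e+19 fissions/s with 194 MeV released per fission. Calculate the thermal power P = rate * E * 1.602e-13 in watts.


P = fission_rate * E_MeV * 1.602e-13
P = 8.5558e+19 * 194 * 1.602e-13
P = 2.6590e+09 W

2.6590e+09


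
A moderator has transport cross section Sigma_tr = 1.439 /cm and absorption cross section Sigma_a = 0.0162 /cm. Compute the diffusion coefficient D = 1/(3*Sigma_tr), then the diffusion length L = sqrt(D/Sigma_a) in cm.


D = 1 / (3 * Sigma_tr) = 1 / (3 * 1.439) = 0.2316423 cm
L = sqrt(D / Sigma_a)
L = sqrt(0.2316423 / 0.0162)
L = 3.7814 cm

3.7814


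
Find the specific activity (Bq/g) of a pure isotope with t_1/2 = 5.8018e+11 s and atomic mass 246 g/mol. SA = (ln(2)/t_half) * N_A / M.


lambda = ln(2) / t_half = ln(2) / 5.8018e+11 = 1.194711e-12 /s
SA = lambda * N_A / M
SA = 1.194711e-12 * 6.022e23 / 246
SA = 2.9246e+09 Bq/g

2.9246e+09


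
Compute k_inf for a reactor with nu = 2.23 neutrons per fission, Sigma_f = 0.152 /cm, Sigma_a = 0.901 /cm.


k_inf = nu * Sigma_f / Sigma_a
k_inf = 2.23 * 0.152 / 0.901
k_inf = 0.37620

0.37620


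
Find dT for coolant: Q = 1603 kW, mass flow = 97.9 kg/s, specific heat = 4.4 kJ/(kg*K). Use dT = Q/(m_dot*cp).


dT = Q / (m_dot * cp)
dT = 1603 / (97.9 * 4.4)
dT = 3.7213 C

3.7213


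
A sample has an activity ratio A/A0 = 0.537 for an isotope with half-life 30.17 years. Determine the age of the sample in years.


lambda = ln(2) / t_half = ln(2) / 30.17 = 0.02297472 /yr
t = -ln(A/A0) / lambda
t = -ln(0.537) / 0.02297472
t = 27.063 yr

27.063


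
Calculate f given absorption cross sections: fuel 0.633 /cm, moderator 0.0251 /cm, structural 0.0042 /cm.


f = Sigma_a_fuel / (Sigma_a_fuel + Sigma_a_mod + Sigma_a_other)
f = 0.633 / (0.633 + 0.0251 + 0.0042)
f = 0.95576

0.95576


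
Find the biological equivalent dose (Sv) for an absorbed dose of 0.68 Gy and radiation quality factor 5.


H = D * Q
H = 0.68 * 5
H = 3.4000 Sv

3.4000


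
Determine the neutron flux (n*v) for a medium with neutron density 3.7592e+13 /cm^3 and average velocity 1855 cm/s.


phi = n * v
phi = 3.7592e+13 * 1855
phi = 6.9733e+16 /cm^2/s

6.9733e+16


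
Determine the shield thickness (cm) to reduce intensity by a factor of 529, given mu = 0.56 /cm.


x = ln(factor) / mu
x = ln(529) / 0.56
x = 11.198 cm

11.198


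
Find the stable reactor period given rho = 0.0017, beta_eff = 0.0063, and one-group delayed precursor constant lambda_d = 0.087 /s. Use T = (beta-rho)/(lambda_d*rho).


T = (beta - rho) / (lambda_d * rho)
T = (0.0063 - 0.0017) / (0.087 * 0.0017)
T = 31.102 s

31.102


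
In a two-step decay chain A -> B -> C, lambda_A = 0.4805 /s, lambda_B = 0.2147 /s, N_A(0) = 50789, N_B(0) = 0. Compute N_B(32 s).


N_B(t) = lambda_A * N_A0 / (lambda_B - lambda_A) * [exp(-lambda_A*t) - exp(-lambda_B*t)]
exp(-0.4805*32) = 2.100332e-07; exp(-0.2147*32) = 0.001038062
N_B = 0.4805 * 50789 / (0.2147 - 0.4805) * (2.100332e-07 - 0.001038062)
N_B = 95.289

95.289


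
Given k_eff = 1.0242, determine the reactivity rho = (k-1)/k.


rho = (k_eff - 1) / k_eff
rho = (1.0242 - 1) / 1.0242
rho = 0.023628

0.023628


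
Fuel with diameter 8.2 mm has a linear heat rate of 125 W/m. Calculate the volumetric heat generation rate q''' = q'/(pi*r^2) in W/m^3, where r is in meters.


r = D / 2 / 1000 = 8.2 / 2 / 1000 = 0.0041 m
q''' = q' / (pi * r^2)
q''' = 125 / (pi * 0.0041^2)
q''' = 2.3670e+06 W/m^3

2.3670e+06


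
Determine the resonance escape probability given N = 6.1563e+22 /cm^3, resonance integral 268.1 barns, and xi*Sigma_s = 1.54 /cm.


p = exp(-N * I * 1e-24 / (xi*Sigma_s))
p = exp(-6.1563e+22 * 268.1 * 1e-24 / 1.54)
p = 2.2153e-05

2.2153e-05


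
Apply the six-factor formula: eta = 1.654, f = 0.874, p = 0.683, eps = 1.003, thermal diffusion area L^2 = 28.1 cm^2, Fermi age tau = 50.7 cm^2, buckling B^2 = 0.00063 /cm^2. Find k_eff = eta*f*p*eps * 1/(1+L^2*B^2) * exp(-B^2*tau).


k_inf = eta*f*p*eps = 1.654*0.874*0.683*1.003 = 0.9903041
P_TNL = 1/(1 + L^2*B^2) = 1/(1 + 28.1*0.00063) = 0.9826049
P_FNL = exp(-B^2*tau) = exp(-0.00063*50.7) = 0.9685637
k_eff = k_inf * P_TNL * P_FNL = 0.9903041 * 0.9826049 * 0.9685637
k_eff = 0.94249

0.94249


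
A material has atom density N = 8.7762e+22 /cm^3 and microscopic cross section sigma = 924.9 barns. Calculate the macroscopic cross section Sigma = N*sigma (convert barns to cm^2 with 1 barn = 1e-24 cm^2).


Sigma = N * sigma_barns * 1e-24
Sigma = 8.7762e+22 * 924.9 * 1e-24
Sigma = 81.171 /cm

81.171


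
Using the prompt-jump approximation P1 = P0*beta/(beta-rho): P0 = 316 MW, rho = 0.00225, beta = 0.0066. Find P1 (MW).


P1/P0 = beta / (beta - rho)
P1/P0 = 0.0066 / (0.0066 - 0.00225) = 1.517241
P1 = 316 * 1.517241 = 479.45 MW

479.45


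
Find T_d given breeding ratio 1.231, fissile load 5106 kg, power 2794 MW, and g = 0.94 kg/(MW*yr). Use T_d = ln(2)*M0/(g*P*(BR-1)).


Breeding gain G = BR - 1 = 1.231 - 1 = 0.231
Fissile production rate = g * P * G = 0.94 * 2794 * 0.231 = 606.68916 kg/yr
T_d = ln(2) * M0 / (g * P * G)
T_d = ln(2) * 5106 / 606.68916 = 5.8336 yr

5.8336


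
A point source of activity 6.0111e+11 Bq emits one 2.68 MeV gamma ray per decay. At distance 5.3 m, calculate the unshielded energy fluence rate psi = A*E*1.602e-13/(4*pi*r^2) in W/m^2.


psi = A * E * 1.602e-13 / (4*pi*r^2)
psi = 6.0111e+11 * 2.68 * 1.602e-13 / (4*pi*5.3^2)
psi = 7.3112e-04 W/m^2

7.3112e-04


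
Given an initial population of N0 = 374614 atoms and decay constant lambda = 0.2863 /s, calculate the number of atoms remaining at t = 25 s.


N = N0 * exp(-lambda * t)
N = 374614 * exp(-0.2863 * 25)
N = 291.82

291.82


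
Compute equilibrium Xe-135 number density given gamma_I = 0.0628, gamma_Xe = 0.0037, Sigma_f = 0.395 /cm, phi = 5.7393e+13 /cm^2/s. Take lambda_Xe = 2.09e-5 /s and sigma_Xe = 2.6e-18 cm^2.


Xe_eq = (gamma_I + gamma_Xe) * Sigma_f * phi / (lambda_Xe + sigma_Xe * phi)
Numerator = (0.0628 + 0.0037) * 0.395 * 5.7393e+13 = 1.507571e+12
Denominator = 2.09e-5 + 2.6e-18 * 5.7393e+13 = 1.701218e-04
Xe_eq = 1.507571e+12 / 1.701218e-04 = 8.8617e+15 /cm^3

8.8617e+15


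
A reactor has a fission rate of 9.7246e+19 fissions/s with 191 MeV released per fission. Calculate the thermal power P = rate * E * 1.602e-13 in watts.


P = fission_rate * E_MeV * 1.602e-13
P = 9.7246e+19 * 191 * 1.602e-13
P = 2.9756e+09 W

2.9756e+09


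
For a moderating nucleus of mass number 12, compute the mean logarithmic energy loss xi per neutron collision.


xi = 1 + (A-1)^2/(2A) * ln((A-1)/(A+1))
xi = 1 + (12-1)^2/(2*12) * ln((12-1)/(12 +1))
xi = 0.15777

0.15777


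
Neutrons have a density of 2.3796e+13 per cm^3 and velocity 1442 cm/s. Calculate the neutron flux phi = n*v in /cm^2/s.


phi = n * v
phi = 2.3796e+13 * 1442
phi = 3.4314e+16 /cm^2/s

3.4314e+16


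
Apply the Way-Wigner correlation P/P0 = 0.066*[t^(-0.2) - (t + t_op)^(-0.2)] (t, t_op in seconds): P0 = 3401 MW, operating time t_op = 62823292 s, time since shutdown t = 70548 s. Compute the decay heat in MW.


P/P0 = 0.066 * [t^(-0.2) - (t + t_op)^(-0.2)]
P/P0 = 0.066 * [70548^(-0.2) - (70548 + 62823292)^(-0.2)]
P/P0 = 0.066 * [0.1072267 - 0.02755995] = 0.005258006
P = 3401 * 0.005258006 = 17.882 MW

17.882


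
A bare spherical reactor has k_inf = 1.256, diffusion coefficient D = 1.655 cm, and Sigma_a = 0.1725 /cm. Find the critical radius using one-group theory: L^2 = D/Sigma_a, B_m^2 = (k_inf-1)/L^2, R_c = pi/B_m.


L^2 = D / Sigma_a = 1.655 / 0.1725 = 9.594203 cm^2
B_m^2 = (k_inf - 1) / L^2 = (1.256 - 1) / 9.594203 = 0.02668278 /cm^2
For a bare sphere: B_g = pi/R, so R_c = pi / sqrt(B_m^2)
R_c = pi / sqrt(0.02668278) = 19.232 cm

19.232


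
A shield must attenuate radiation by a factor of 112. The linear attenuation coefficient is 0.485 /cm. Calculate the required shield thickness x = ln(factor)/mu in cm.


x = ln(factor) / mu
x = ln(112) / 0.485
x = 9.7289 cm

9.7289


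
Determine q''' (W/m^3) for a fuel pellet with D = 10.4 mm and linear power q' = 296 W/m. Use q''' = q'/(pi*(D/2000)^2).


r = D / 2 / 1000 = 10.4 / 2 / 1000 = 0.0052 m
q''' = q' / (pi * r^2)
q''' = 296 / (pi * 0.0052^2)
q''' = 3.4845e+06 W/m^3

3.4845e+06


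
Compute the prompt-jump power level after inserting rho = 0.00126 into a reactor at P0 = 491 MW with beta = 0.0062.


P1/P0 = beta / (beta - rho)
P1/P0 = 0.0062 / (0.0062 - 0.00126) = 1.255061
P1 = 491 * 1.255061 = 616.23 MW

616.23


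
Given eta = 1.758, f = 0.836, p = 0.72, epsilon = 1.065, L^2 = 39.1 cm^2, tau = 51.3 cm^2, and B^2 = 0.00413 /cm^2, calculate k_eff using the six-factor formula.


k_inf = eta*f*p*eps = 1.758*0.836*0.72*1.065 = 1.126957
P_TNL = 1/(1 + L^2*B^2) = 1/(1 + 39.1*0.00413) = 0.8609683
P_FNL = exp(-B^2*tau) = exp(-0.00413*51.3) = 0.8090707
k_eff = k_inf * P_TNL * P_FNL = 1.126957 * 0.8609683 * 0.8090707
k_eff = 0.78502

0.78502


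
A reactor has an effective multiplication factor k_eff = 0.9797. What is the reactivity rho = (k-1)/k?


rho = (k_eff - 1) / k_eff
rho = (0.9797 - 1) / 0.9797
rho = -0.020721

-0.020721


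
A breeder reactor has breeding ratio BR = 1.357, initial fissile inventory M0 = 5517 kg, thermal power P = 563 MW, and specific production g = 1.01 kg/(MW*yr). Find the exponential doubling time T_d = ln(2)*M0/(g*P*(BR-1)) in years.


Breeding gain G = BR - 1 = 1.357 - 1 = 0.357
Fissile production rate = g * P * G = 1.01 * 563 * 0.357 = 203.00091 kg/yr
T_d = ln(2) * M0 / (g * P * G)
T_d = ln(2) * 5517 / 203.00091 = 18.838 yr

18.838


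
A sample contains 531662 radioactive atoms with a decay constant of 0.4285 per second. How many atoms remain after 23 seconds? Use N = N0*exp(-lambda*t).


N = N0 * exp(-lambda * t)
N = 531662 * exp(-0.4285 * 23)
N = 27.890

27.890


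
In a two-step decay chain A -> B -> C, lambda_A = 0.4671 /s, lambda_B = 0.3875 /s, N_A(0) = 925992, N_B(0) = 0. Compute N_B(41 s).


N_B(t) = lambda_A * N_A0 / (lambda_B - lambda_A) * [exp(-lambda_A*t) - exp(-lambda_B*t)]
exp(-0.4671*41) = 4.817070e-09; exp(-0.3875*41) = 1.259350e-07
N_B = 0.4671 * 925992 / (0.3875 - 0.4671) * (4.817070e-09 - 1.259350e-07)
N_B = 0.65813

0.65813


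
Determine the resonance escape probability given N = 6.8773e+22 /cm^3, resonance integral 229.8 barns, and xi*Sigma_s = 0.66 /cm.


p = exp(-N * I * 1e-24 / (xi*Sigma_s))
p = exp(-6.8773e+22 * 229.8 * 1e-24 / 0.66)
p = 3.9866e-11

3.9866e-11


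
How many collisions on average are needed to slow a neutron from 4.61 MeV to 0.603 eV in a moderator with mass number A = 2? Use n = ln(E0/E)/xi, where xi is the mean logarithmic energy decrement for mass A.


xi = 1 + (A-1)^2/(2A)*ln((A-1)/(A+1)) = 0.7253469 (for A = 2)
n = ln(E0/E) / xi
n = ln(4.61e6 / 0.603) / 0.7253469
n = ln(7.645108e+06) / 0.7253469 = 21.851

21.851


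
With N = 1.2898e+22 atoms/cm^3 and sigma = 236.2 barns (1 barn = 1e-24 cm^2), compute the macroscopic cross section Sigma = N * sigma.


Sigma = N * sigma_barns * 1e-24
Sigma = 1.2898e+22 * 236.2 * 1e-24
Sigma = 3.0465 /cm

3.0465


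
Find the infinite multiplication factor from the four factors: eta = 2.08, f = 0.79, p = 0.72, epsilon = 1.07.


k_inf = eta * f * p * epsilon
k_inf = 2.08 * 0.79 * 0.72 * 1.07
k_inf = 1.2659

1.2659


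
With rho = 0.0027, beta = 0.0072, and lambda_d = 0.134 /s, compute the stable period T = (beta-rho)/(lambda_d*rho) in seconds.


T = (beta - rho) / (lambda_d * rho)
T = (0.0072 - 0.0027) / (0.134 * 0.0027)
T = 12.438 s

12.438


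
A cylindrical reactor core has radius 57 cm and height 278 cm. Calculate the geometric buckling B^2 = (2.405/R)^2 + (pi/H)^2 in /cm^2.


B^2 = (2.405/R)^2 + (pi/H)^2
B^2 = (2.405/57)^2 + (pi/278)^2
B^2 = 0.0019080 /cm^2

0.0019080


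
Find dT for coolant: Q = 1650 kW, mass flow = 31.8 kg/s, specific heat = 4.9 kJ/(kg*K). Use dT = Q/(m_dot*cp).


dT = Q / (m_dot * cp)
dT = 1650 / (31.8 * 4.9)
dT = 10.589 C

10.589


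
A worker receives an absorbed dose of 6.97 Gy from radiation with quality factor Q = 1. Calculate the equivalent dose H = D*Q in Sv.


H = D * Q
H = 6.97 * 1
H = 6.9700 Sv

6.9700


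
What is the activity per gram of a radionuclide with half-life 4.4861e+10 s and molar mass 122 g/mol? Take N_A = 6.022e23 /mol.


lambda = ln(2) / t_half = ln(2) / 4.4861e+10 = 1.545100e-11 /s
SA = lambda * N_A / M
SA = 1.545100e-11 * 6.022e23 / 122
SA = 7.6267e+10 Bq/g

7.6267e+10


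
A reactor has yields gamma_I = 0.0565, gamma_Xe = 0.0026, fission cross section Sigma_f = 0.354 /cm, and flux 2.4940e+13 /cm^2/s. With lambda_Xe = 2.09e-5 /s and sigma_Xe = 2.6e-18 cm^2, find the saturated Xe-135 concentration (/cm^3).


Xe_eq = (gamma_I + gamma_Xe) * Sigma_f * phi / (lambda_Xe + sigma_Xe * phi)
Numerator = (0.0565 + 0.0026) * 0.354 * 2.4940e+13 = 5.217797e+11
Denominator = 2.09e-5 + 2.6e-18 * 2.4940e+13 = 8.574400e-05
Xe_eq = 5.217797e+11 / 8.574400e-05 = 6.0853e+15 /cm^3

6.0853e+15


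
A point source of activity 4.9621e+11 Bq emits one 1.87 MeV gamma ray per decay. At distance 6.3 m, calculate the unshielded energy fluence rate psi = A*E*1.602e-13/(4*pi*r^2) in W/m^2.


psi = A * E * 1.602e-13 / (4*pi*r^2)
psi = 4.9621e+11 * 1.87 * 1.602e-13 / (4*pi*6.3^2)
psi = 2.9804e-04 W/m^2

2.9804e-04


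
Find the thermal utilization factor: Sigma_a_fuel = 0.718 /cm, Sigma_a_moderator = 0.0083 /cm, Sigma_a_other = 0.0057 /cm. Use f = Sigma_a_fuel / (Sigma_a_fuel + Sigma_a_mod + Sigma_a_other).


f = Sigma_a_fuel / (Sigma_a_fuel + Sigma_a_mod + Sigma_a_other)
f = 0.718 / (0.718 + 0.0083 + 0.0057)
f = 0.98087

0.98087


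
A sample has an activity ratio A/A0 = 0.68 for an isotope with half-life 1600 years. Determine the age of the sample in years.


lambda = ln(2) / t_half = ln(2) / 1600 = 4.332170e-04 /yr
t = -ln(A/A0) / lambda
t = -ln(0.68) / 4.332170e-04
t = 890.23 yr

890.23


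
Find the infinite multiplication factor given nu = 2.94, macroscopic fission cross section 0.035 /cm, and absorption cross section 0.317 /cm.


k_inf = nu * Sigma_f / Sigma_a
k_inf = 2.94 * 0.035 / 0.317
k_inf = 0.32461

0.32461


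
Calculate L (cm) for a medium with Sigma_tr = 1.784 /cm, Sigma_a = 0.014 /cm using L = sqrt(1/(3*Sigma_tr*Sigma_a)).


D = 1 / (3 * Sigma_tr) = 1 / (3 * 1.784) = 0.1868460 cm
L = sqrt(D / Sigma_a)
L = sqrt(0.1868460 / 0.014)
L = 3.6532 cm

3.6532


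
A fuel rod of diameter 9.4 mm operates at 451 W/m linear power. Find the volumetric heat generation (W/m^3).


r = D / 2 / 1000 = 9.4 / 2 / 1000 = 0.0047 m
q''' = q' / (pi * r^2)
q''' = 451 / (pi * 0.0047^2)
q''' = 6.4988e+06 W/m^3

6.4988e+06


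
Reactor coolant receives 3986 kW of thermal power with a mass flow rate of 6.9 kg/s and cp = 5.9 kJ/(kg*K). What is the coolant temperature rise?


dT = Q / (m_dot * cp)
dT = 3986 / (6.9 * 5.9)
dT = 97.912 C

97.912


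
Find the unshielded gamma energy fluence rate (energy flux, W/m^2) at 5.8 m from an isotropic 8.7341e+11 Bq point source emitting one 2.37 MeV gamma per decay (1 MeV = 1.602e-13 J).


psi = A * E * 1.602e-13 / (4*pi*r^2)
psi = 8.7341e+11 * 2.37 * 1.602e-13 / (4*pi*5.8^2)
psi = 7.8445e-04 W/m^2

7.8445e-04


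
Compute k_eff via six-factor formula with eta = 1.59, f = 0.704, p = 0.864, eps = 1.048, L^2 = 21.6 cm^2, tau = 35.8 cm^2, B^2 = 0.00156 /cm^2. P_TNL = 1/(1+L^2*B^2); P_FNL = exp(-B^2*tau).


k_inf = eta*f*p*eps = 1.59*0.704*0.864*1.048 = 1.013549
P_TNL = 1/(1 + L^2*B^2) = 1/(1 + 21.6*0.00156) = 0.9674024
P_FNL = exp(-B^2*tau) = exp(-0.00156*35.8) = 0.9456829
k_eff = k_inf * P_TNL * P_FNL = 1.013549 * 0.9674024 * 0.9456829
k_eff = 0.92725

0.92725


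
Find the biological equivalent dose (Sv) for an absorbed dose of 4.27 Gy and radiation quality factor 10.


H = D * Q
H = 4.27 * 10
H = 42.700 Sv

42.700


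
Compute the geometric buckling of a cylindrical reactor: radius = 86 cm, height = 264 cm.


B^2 = (2.405/R)^2 + (pi/H)^2
B^2 = (2.405/86)^2 + (pi/264)^2
B^2 = 9.2366e-04 /cm^2

9.2366e-04


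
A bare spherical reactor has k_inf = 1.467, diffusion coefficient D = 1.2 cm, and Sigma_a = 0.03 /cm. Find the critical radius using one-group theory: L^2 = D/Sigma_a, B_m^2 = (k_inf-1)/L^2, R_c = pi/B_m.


L^2 = D / Sigma_a = 1.2 / 0.03 = 40.00000 cm^2
B_m^2 = (k_inf - 1) / L^2 = (1.467 - 1) / 40.00000 = 0.01167500 /cm^2
For a bare sphere: B_g = pi/R, so R_c = pi / sqrt(B_m^2)
R_c = pi / sqrt(0.01167500) = 29.075 cm

29.075


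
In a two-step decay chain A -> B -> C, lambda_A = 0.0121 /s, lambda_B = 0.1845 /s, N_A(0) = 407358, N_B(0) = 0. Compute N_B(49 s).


N_B(t) = lambda_A * N_A0 / (lambda_B - lambda_A) * [exp(-lambda_A*t) - exp(-lambda_B*t)]
exp(-0.0121*49) = 0.5527221; exp(-0.1845*49) = 1.185116e-04
N_B = 0.0121 * 407358 / (0.1845 - 0.0121) * (0.5527221 - 1.185116e-04)
N_B = 15799

15799


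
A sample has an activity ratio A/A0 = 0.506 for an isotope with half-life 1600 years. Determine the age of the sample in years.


lambda = ln(2) / t_half = ln(2) / 1600 = 4.332170e-04 /yr
t = -ln(A/A0) / lambda
t = -ln(0.506) / 4.332170e-04
t = 1572.5 yr

1572.5


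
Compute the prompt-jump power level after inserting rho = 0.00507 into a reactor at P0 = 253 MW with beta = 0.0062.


P1/P0 = beta / (beta - rho)
P1/P0 = 0.0062 / (0.0062 - 0.00507) = 5.486726
P1 = 253 * 5.486726 = 1388.1 MW

1388.1


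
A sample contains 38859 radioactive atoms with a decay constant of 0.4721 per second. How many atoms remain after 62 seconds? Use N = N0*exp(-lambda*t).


N = N0 * exp(-lambda * t)
N = 38859 * exp(-0.4721 * 62)
N = 7.5441e-09

7.5441e-09


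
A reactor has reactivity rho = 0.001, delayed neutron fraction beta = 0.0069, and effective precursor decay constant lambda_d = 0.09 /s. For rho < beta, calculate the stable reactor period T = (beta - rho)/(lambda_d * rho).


T = (beta - rho) / (lambda_d * rho)
T = (0.0069 - 0.001) / (0.09 * 0.001)
T = 65.556 s

65.556


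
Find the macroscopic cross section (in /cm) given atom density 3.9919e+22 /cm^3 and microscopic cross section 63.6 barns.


Sigma = N * sigma_barns * 1e-24
Sigma = 3.9919e+22 * 63.6 * 1e-24
Sigma = 2.5388 /cm

2.5388


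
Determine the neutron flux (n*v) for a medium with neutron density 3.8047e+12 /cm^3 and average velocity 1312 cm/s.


phi = n * v
phi = 3.8047e+12 * 1312
phi = 4.9918e+15 /cm^2/s

4.9918e+15


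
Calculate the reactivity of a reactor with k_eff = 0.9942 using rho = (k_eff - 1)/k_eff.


rho = (k_eff - 1) / k_eff
rho = (0.9942 - 1) / 0.9942
rho = -0.0058338

-0.0058338


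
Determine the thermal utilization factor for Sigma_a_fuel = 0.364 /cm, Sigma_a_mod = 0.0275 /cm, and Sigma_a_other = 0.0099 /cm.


f = Sigma_a_fuel / (Sigma_a_fuel + Sigma_a_mod + Sigma_a_other)
f = 0.364 / (0.364 + 0.0275 + 0.0099)
f = 0.90683

0.90683


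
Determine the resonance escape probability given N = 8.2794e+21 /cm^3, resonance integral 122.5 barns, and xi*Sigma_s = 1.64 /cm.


p = exp(-N * I * 1e-24 / (xi*Sigma_s))
p = exp(-8.2794e+21 * 122.5 * 1e-24 / 1.64)
p = 0.53879

0.53879


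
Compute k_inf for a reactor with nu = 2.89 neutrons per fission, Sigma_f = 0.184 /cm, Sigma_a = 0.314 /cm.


k_inf = nu * Sigma_f / Sigma_a
k_inf = 2.89 * 0.184 / 0.314
k_inf = 1.6935

1.6935


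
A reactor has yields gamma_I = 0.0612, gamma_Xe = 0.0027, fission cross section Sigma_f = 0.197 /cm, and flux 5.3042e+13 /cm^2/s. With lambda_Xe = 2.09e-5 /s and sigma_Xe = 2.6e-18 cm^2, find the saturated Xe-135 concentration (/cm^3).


Xe_eq = (gamma_I + gamma_Xe) * Sigma_f * phi / (lambda_Xe + sigma_Xe * phi)
Numerator = (0.0612 + 0.0027) * 0.197 * 5.3042e+13 = 6.677086e+11
Denominator = 2.09e-5 + 2.6e-18 * 5.3042e+13 = 1.588092e-04
Xe_eq = 6.677086e+11 / 1.588092e-04 = 4.2045e+15 /cm^3

4.2045e+15


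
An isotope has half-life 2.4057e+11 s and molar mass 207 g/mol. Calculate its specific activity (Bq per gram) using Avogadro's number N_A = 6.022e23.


lambda = ln(2) / t_half = ln(2) / 2.4057e+11 = 2.881270e-12 /s
SA = lambda * N_A / M
SA = 2.881270e-12 * 6.022e23 / 207
SA = 8.3821e+09 Bq/g

8.3821e+09


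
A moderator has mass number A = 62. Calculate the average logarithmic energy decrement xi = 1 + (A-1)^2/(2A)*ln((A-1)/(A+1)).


xi = 1 + (A-1)^2/(2A) * ln((A-1)/(A+1))
xi = 1 + (62-1)^2/(2*62) * ln((62-1)/(62 +1))
xi = 0.031914

0.031914


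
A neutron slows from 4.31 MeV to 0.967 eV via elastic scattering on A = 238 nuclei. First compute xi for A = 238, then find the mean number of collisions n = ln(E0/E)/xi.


xi = 1 + (A-1)^2/(2A)*ln((A-1)/(A+1)) = 0.008379872 (for A = 238)
n = ln(E0/E) / xi
n = ln(4.31e6 / 0.967) / 0.008379872
n = ln(4.457084e+06) / 0.008379872 = 1827.0

1827.0


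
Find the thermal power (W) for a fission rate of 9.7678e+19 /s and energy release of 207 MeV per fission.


P = fission_rate * E_MeV * 1.602e-13
P = 9.7678e+19 * 207 * 1.602e-13
P = 3.2391e+09 W

3.2391e+09


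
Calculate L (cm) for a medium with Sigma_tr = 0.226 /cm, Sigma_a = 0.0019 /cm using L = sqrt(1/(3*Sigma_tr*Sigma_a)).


D = 1 / (3 * Sigma_tr) = 1 / (3 * 0.226) = 1.474926 cm
L = sqrt(D / Sigma_a)
L = sqrt(1.474926 / 0.0019)
L = 27.862 cm

27.862


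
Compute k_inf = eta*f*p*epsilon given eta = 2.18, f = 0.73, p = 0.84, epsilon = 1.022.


k_inf = eta * f * p * epsilon
k_inf = 2.18 * 0.73 * 0.84 * 1.022
k_inf = 1.3662

1.3662


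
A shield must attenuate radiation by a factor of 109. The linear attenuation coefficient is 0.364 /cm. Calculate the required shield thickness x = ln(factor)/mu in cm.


x = ln(factor) / mu
x = ln(109) / 0.364
x = 12.888 cm

12.888


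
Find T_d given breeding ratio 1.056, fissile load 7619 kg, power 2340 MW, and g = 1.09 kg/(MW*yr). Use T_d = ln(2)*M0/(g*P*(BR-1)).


Breeding gain G = BR - 1 = 1.056 - 1 = 0.056
Fissile production rate = g * P * G = 1.09 * 2340 * 0.056 = 142.8336 kg/yr
T_d = ln(2) * M0 / (g * P * G)
T_d = ln(2) * 7619 / 142.8336 = 36.974 yr

36.974


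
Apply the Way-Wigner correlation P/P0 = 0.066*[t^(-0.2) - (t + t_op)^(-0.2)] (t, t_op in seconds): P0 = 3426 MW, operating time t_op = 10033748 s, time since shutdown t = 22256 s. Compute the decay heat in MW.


P/P0 = 0.066 * [t^(-0.2) - (t + t_op)^(-0.2)]
P/P0 = 0.066 * [22256^(-0.2) - (22256 + 10033748)^(-0.2)]
P/P0 = 0.066 * [0.1350550 - 0.03976628] = 0.006289056
P = 3426 * 0.006289056 = 21.546 MW

21.546


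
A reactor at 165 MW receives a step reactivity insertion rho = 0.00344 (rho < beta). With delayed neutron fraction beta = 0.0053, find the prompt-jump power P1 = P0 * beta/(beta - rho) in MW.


P1/P0 = beta / (beta - rho)
P1/P0 = 0.0053 / (0.0053 - 0.00344) = 2.849462
P1 = 165 * 2.849462 = 470.16 MW

470.16


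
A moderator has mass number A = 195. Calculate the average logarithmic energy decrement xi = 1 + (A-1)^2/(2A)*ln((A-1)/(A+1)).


xi = 1 + (A-1)^2/(2A) * ln((A-1)/(A+1))
xi = 1 + (195-1)^2/(2*195) * ln((195-1)/(195 +1))
xi = 0.010221

0.010221


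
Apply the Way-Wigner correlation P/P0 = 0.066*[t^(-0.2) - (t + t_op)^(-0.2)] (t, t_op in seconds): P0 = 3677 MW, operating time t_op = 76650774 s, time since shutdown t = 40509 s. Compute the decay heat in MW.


P/P0 = 0.066 * [t^(-0.2) - (t + t_op)^(-0.2)]
P/P0 = 0.066 * [40509^(-0.2) - (40509 + 76650774)^(-0.2)]
P/P0 = 0.066 * [0.1198091 - 0.02648810] = 0.006159186
P = 3677 * 0.006159186 = 22.647 MW

22.647


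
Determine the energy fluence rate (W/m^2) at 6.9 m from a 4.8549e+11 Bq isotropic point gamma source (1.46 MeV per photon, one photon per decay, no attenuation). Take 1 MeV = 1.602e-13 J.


psi = A * E * 1.602e-13 / (4*pi*r^2)
psi = 4.8549e+11 * 1.46 * 1.602e-13 / (4*pi*6.9^2)
psi = 1.8980e-04 W/m^2

1.8980e-04


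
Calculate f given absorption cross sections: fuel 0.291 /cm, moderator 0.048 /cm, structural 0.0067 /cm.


f = Sigma_a_fuel / (Sigma_a_fuel + Sigma_a_mod + Sigma_a_other)
f = 0.291 / (0.291 + 0.048 + 0.0067)
f = 0.84177

0.84177


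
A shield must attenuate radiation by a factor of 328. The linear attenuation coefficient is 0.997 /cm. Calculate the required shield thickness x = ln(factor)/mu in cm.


x = ln(factor) / mu
x = ln(328) / 0.997
x = 5.8104 cm

5.8104


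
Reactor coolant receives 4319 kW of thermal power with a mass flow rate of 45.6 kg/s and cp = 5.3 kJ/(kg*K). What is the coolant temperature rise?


dT = Q / (m_dot * cp)
dT = 4319 / (45.6 * 5.3)
dT = 17.871 C

17.871


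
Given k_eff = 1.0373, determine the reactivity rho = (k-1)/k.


rho = (k_eff - 1) / k_eff
rho = (1.0373 - 1) / 1.0373
rho = 0.035959

0.035959


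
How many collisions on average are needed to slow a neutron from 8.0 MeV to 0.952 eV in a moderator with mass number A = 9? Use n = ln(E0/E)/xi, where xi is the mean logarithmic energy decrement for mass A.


xi = 1 + (A-1)^2/(2A)*ln((A-1)/(A+1)) = 0.2066007 (for A = 9)
n = ln(E0/E) / xi
n = ln(8.0e6 / 0.952) / 0.2066007
n = ln(8.403361e+06) / 0.2066007 = 77.174

77.174


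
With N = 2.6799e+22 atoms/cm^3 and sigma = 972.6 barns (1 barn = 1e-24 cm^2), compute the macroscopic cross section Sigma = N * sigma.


Sigma = N * sigma_barns * 1e-24
Sigma = 2.6799e+22 * 972.6 * 1e-24
Sigma = 26.065 /cm

26.065


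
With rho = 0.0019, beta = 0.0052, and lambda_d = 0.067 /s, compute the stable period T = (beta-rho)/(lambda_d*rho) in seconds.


T = (beta - rho) / (lambda_d * rho)
T = (0.0052 - 0.0019) / (0.067 * 0.0019)
T = 25.923 s

25.923


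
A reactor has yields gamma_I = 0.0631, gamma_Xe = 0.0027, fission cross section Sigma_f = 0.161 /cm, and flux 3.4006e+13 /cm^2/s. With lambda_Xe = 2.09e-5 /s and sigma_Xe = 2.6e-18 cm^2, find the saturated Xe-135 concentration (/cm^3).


Xe_eq = (gamma_I + gamma_Xe) * Sigma_f * phi / (lambda_Xe + sigma_Xe * phi)
Numerator = (0.0631 + 0.0027) * 0.161 * 3.4006e+13 = 3.602528e+11
Denominator = 2.09e-5 + 2.6e-18 * 3.4006e+13 = 1.093156e-04
Xe_eq = 3.602528e+11 / 1.093156e-04 = 3.2955e+15 /cm^3

3.2955e+15


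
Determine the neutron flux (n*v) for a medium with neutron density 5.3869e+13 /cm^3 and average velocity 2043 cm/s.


phi = n * v
phi = 5.3869e+13 * 2043
phi = 1.1005e+17 /cm^2/s

1.1005e+17


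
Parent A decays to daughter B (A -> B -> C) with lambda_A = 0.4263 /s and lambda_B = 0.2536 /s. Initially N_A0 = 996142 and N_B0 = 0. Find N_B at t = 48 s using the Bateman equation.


N_B(t) = lambda_A * N_A0 / (lambda_B - lambda_A) * [exp(-lambda_A*t) - exp(-lambda_B*t)]
exp(-0.4263*48) = 1.298054e-09; exp(-0.2536*48) = 5.169162e-06
N_B = 0.4263 * 996142 / (0.2536 - 0.4263) * (1.298054e-09 - 5.169162e-06)
N_B = 12.707

12.707


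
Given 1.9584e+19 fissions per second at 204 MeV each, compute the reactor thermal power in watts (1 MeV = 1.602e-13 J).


P = fission_rate * E_MeV * 1.602e-13
P = 1.9584e+19 * 204 * 1.602e-13
P = 6.4002e+08 W

6.4002e+08


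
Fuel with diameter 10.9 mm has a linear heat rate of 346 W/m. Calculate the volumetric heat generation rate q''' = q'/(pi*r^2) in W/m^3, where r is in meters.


r = D / 2 / 1000 = 10.9 / 2 / 1000 = 0.00545 m
q''' = q' / (pi * r^2)
q''' = 346 / (pi * 0.00545^2)
q''' = 3.7079e+06 W/m^3

3.7079e+06


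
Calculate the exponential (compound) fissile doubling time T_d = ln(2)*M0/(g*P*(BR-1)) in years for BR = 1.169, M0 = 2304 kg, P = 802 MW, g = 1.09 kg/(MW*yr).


Breeding gain G = BR - 1 = 1.169 - 1 = 0.169
Fissile production rate = g * P * G = 1.09 * 802 * 0.169 = 147.73642 kg/yr
T_d = ln(2) * M0 / (g * P * G)
T_d = ln(2) * 2304 / 147.73642 = 10.810 yr

10.810


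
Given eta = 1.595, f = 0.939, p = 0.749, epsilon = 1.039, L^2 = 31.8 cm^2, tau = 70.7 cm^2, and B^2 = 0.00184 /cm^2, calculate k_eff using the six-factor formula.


k_inf = eta*f*p*eps = 1.595*0.939*0.749*1.039 = 1.165531
P_TNL = 1/(1 + L^2*B^2) = 1/(1 + 31.8*0.00184) = 0.9447224
P_FNL = exp(-B^2*tau) = exp(-0.00184*70.7) = 0.8780182
k_eff = k_inf * P_TNL * P_FNL = 1.165531 * 0.9447224 * 0.8780182
k_eff = 0.96679

0.96679


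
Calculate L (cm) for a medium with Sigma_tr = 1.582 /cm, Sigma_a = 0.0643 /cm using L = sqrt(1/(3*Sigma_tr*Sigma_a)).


D = 1 / (3 * Sigma_tr) = 1 / (3 * 1.582) = 0.2107038 cm
L = sqrt(D / Sigma_a)
L = sqrt(0.2107038 / 0.0643)
L = 1.8102 cm

1.8102


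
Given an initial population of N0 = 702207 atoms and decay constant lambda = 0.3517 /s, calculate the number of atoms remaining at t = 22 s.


N = N0 * exp(-lambda * t)
N = 702207 * exp(-0.3517 * 22)
N = 306.31

306.31


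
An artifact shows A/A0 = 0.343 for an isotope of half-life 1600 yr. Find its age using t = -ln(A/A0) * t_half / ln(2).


lambda = ln(2) / t_half = ln(2) / 1600 = 4.332170e-04 /yr
t = -ln(A/A0) / lambda
t = -ln(0.343) / 4.332170e-04
t = 2470.0 yr

2470.0


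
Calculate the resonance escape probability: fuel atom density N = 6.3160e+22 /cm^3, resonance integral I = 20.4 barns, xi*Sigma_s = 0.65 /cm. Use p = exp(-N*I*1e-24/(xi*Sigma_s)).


p = exp(-N * I * 1e-24 / (xi*Sigma_s))
p = exp(-6.3160e+22 * 20.4 * 1e-24 / 0.65)
p = 0.13776

0.13776


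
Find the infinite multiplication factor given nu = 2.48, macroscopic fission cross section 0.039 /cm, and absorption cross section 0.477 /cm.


k_inf = nu * Sigma_f / Sigma_a
k_inf = 2.48 * 0.039 / 0.477
k_inf = 0.20277

0.20277
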